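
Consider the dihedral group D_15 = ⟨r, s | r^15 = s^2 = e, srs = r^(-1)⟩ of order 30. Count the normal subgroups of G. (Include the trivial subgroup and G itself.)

G has 28 subgroups. Checking conjugation-invariance by order — order 1: 1/1 normal; order 2: 0/15 normal; order 3: 1/1 normal; order 5: 1/1 normal; order 6: 0/5 normal; order 10: 0/3 normal; order 15: 1/1 normal; order 30: 1/1 normal.
Total normal subgroups: 5.

5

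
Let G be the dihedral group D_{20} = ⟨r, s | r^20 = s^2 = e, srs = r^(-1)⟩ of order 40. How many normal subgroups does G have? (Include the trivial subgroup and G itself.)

9

G has 48 subgroups. Checking conjugation-invariance by order — order 1: 1/1 normal; order 2: 1/21 normal; order 4: 1/11 normal; order 5: 1/1 normal; order 8: 0/5 normal; order 10: 1/5 normal; order 20: 3/3 normal; order 40: 1/1 normal.
Total normal subgroups: 9.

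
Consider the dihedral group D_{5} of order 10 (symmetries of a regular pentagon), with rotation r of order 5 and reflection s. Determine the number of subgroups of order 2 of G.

5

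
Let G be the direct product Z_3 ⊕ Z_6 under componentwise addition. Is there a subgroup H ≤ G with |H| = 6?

Yes

6 | 18. A subgroup of order 6 is {(0,0), (0,1), (0,2), (0,3), (0,4), (0,5)}.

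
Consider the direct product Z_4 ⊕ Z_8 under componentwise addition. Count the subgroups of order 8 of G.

7

|G| = 32 and 8 | 32, so subgroups of order 8 are possible by Lagrange.
The subgroups of order 8 are: {(0,0), (0,1), (0,2), (0,3), (0,4), (0,5), (0,6), (0,7)}; {(0,0), (0,2), (0,4), (0,6), (2,0), (2,2), (2,4), (2,6)}; {(0,0), (0,2), (0,4), (0,6), (2,1), (2,3), (2,5), (2,7)}; {(0,0), (0,4), (1,0), (1,4), (2,0), (2,4), (3,0), (3,4)}; … (7 in all).
So G has 7 subgroups of order 8.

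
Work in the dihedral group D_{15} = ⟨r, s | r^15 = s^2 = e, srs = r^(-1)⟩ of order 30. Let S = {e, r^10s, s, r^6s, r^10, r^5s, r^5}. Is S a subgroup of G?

|S| = 7 does not divide |G| = 30, so by Lagrange S is not a subgroup.

No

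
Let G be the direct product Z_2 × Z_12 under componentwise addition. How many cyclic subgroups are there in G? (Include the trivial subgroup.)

A cyclic subgroup of order d is generated by each of its φ(d) elements of order d, so the cyclic subgroups of order d number (#elements of order d)/φ(d).
Cyclic subgroups by order — order 1: 1; order 2: 3; order 3: 1; order 4: 2; order 6: 3; order 12: 2.
Total: 12.

12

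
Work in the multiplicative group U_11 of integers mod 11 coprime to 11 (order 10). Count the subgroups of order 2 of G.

|G| = 10 and 2 | 10, so subgroups of order 2 are possible by Lagrange.
The subgroups of order 2 are: {1, 10}.
So G has 1 subgroup of order 2.

1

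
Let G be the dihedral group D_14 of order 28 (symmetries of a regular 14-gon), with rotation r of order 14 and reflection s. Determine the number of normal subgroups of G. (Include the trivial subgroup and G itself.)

7

G has 28 subgroups. Checking conjugation-invariance by order — order 1: 1/1 normal; order 2: 1/15 normal; order 4: 0/7 normal; order 7: 1/1 normal; order 14: 3/3 normal; order 28: 1/1 normal.
Total normal subgroups: 7.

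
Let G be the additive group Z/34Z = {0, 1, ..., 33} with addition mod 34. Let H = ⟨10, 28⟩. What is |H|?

|⟨10⟩| = 17 and |⟨28⟩| = 17, so |H| is a multiple of lcm(17, 17) = 17 and divides |G| = 34.
Closing under the operation: H = {0, 2, 4, 6, 8, 10, 12, 14, 16, 18, 20, 22, 24, 26, 28, 30, 32}, so |H| = 17.

17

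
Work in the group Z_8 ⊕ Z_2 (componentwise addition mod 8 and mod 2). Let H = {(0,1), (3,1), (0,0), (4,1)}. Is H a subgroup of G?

No

(3,1) ∈ H but its inverse (5,1) ∉ H, so H is not a subgroup.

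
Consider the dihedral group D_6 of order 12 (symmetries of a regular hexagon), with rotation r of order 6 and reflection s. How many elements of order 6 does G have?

2

The elements of order 6 are: r, r^5.
That's 2.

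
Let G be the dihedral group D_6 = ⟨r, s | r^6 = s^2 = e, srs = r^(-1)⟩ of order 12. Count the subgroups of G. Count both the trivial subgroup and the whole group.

16

|G| = 12, so by Lagrange every subgroup order divides 12. Divisors: 1, 2, 3, 4, 6, 12.
Subgroups by order — order 1: 1; order 2: 7; order 3: 1; order 4: 3; order 6: 3; order 12: 1.
Total: 1 + 7 + 1 + 3 + 3 + 1 = 16.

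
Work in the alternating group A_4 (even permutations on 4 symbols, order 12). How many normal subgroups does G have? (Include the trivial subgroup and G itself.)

3

G has 10 subgroups. Checking conjugation-invariance by order — order 1: 1/1 normal; order 2: 0/3 normal; order 3: 0/4 normal; order 4: 1/1 normal; order 12: 1/1 normal.
Total normal subgroups: 3.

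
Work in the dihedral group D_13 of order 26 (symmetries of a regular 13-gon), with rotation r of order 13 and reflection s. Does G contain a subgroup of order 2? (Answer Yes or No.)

Yes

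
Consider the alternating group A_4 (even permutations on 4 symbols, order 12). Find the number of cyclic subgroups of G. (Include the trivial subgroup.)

Group the elements of G by the cyclic subgroup they generate; each cyclic subgroup of order d accounts for φ(d) elements.
Cyclic subgroups by order — order 1: 1; order 2: 3; order 3: 4.
Total: 8.

8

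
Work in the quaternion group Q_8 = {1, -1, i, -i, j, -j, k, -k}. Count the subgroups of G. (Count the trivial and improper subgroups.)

6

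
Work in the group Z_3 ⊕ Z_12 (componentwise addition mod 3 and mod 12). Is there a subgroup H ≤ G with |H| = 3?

Yes

3 | 36. A subgroup of order 3 is {(0,0), (0,4), (0,8)}.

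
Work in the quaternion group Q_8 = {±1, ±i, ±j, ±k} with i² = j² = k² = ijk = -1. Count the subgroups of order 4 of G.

|G| = 8 and 4 | 8, so subgroups of order 4 are possible by Lagrange.
The subgroups of order 4 are: {1, -1, i, -i}; {1, -1, j, -j}; {1, -1, k, -k}.
So G has 3 subgroups of order 4.

3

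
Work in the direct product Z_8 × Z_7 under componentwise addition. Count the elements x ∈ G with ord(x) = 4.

An element (a,b) has order lcm(ord(a), ord(b)); count pairs with lcm equal to 4.
Enumerating gives 2 such elements.

2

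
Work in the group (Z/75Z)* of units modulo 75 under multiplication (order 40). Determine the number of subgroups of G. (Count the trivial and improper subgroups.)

|G| = 40, so by Lagrange every subgroup order divides 40. Divisors: 1, 2, 4, 5, 8, 10, 20, 40.
Subgroups by order — order 1: 1; order 2: 3; order 4: 3; order 5: 1; order 8: 1; order 10: 3; order 20: 3; order 40: 1.
Total: 1 + 3 + 3 + 1 + 1 + 3 + 3 + 1 = 16.

16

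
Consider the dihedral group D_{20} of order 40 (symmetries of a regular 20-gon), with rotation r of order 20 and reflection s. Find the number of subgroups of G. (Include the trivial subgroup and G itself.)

48

|G| = 40, so by Lagrange every subgroup order divides 40. Divisors: 1, 2, 4, 5, 8, 10, 20, 40.
Subgroups by order — order 1: 1; order 2: 21; order 4: 11; order 5: 1; order 8: 5; order 10: 5; order 20: 3; order 40: 1.
Total: 1 + 21 + 11 + 1 + 5 + 5 + 3 + 1 = 48.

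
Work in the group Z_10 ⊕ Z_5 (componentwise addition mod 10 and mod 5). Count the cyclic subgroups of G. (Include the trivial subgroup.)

14

Group the elements of G by the cyclic subgroup they generate; each cyclic subgroup of order d accounts for φ(d) elements.
Cyclic subgroups by order — order 1: 1; order 2: 1; order 5: 6; order 10: 6.
Total: 14.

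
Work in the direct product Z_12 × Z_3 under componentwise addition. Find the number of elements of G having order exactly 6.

8

An element (a,b) has order lcm(ord(a), ord(b)); count pairs with lcm equal to 6.
Enumerating gives 8 such elements.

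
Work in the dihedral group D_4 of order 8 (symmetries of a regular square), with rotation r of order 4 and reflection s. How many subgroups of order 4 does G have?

|G| = 8 and 4 | 8, so subgroups of order 4 are possible by Lagrange.
The subgroups of order 4 are: {e, r, r^2, r^3}; {e, r^2, s, r^2s}; {e, r^2, rs, r^3s}.
So G has 3 subgroups of order 4.

3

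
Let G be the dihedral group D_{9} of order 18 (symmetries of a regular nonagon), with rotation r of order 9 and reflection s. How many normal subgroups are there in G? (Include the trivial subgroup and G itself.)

4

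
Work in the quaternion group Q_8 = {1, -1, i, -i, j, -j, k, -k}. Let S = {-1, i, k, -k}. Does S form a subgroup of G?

No

The identity 1 ∉ S, so S is not a subgroup.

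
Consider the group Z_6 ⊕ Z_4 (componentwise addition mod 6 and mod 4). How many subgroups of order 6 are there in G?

3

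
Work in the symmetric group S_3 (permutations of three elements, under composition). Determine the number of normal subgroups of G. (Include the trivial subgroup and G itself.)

G has 6 subgroups. Checking conjugation-invariance by order — order 1: 1/1 normal; order 2: 0/3 normal; order 3: 1/1 normal; order 6: 1/1 normal.
Total normal subgroups: 3.

3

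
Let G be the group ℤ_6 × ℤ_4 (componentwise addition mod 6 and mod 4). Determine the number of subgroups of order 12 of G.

|G| = 24 and 12 | 24, so subgroups of order 12 are possible by Lagrange.
The subgroups of order 12 are: {(0,0), (0,1), (0,2), (0,3), (2,0), (2,1), (2,2), (2,3), (4,0), (4,1), (4,2), (4,3)}; {(0,0), (0,2), (1,0), (1,2), (2,0), (2,2), (3,0), (3,2), (4,0), (4,2), (5,0), (5,2)}; {(0,0), (0,2), (1,1), (1,3), (2,0), (2,2), (3,1), (3,3), (4,0), (4,2), (5,1), (5,3)}.
So G has 3 subgroups of order 12.

3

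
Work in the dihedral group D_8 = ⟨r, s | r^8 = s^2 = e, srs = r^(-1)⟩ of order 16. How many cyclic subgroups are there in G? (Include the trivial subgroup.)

12

A cyclic subgroup of order d is generated by each of its φ(d) elements of order d, so the cyclic subgroups of order d number (#elements of order d)/φ(d).
Cyclic subgroups by order — order 1: 1; order 2: 9; order 4: 1; order 8: 1.
Total: 12.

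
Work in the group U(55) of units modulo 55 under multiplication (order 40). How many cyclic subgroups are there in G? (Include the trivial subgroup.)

12

A cyclic subgroup of order d is generated by each of its φ(d) elements of order d, so the cyclic subgroups of order d number (#elements of order d)/φ(d).
Cyclic subgroups by order — order 1: 1; order 2: 3; order 4: 2; order 5: 1; order 10: 3; order 20: 2.
Total: 12.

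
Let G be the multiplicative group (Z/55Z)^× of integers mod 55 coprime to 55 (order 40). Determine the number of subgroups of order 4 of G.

|G| = 40 and 4 | 40, so subgroups of order 4 are possible by Lagrange.
The subgroups of order 4 are: {1, 12, 23, 34}; {1, 21, 34, 54}; {1, 32, 34, 43}.
So G has 3 subgroups of order 4.

3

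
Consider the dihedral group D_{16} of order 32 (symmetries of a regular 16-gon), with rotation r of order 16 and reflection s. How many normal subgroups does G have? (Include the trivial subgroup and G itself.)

G has 36 subgroups. Checking conjugation-invariance by order — order 1: 1/1 normal; order 2: 1/17 normal; order 4: 1/9 normal; order 8: 1/5 normal; order 16: 3/3 normal; order 32: 1/1 normal.
Total normal subgroups: 8.

8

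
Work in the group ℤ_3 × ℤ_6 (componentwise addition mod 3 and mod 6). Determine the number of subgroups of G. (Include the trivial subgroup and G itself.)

12

|G| = 18, so by Lagrange every subgroup order divides 18. Divisors: 1, 2, 3, 6, 9, 18.
Subgroups by order — order 1: 1; order 2: 1; order 3: 4; order 6: 4; order 9: 1; order 18: 1.
Total: 1 + 1 + 4 + 4 + 1 + 1 = 12.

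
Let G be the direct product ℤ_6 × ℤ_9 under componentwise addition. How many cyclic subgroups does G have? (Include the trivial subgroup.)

Each element a generates a cyclic subgroup ⟨a⟩; distinct elements may generate the same one (a cyclic group of order d has φ(d) generators).
Cyclic subgroups by order — order 1: 1; order 2: 1; order 3: 4; order 6: 4; order 9: 3; order 18: 3.
Total: 16.

16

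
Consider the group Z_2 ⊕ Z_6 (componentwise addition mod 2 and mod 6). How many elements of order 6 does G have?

An element (a,b) has order lcm(ord(a), ord(b)); count pairs with lcm equal to 6.
Enumerating gives 6 such elements.

6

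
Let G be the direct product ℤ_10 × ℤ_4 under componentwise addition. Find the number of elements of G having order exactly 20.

16

An element (a,b) has order lcm(ord(a), ord(b)); count pairs with lcm equal to 20.
Enumerating gives 16 such elements.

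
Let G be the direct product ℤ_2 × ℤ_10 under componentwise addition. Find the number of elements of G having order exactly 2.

An element (a,b) has order lcm(ord(a), ord(b)); count pairs with lcm equal to 2.
Enumerating gives 3 such elements.

3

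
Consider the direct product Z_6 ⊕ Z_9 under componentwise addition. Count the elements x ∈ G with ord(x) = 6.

8

An element (a,b) has order lcm(ord(a), ord(b)); count pairs with lcm equal to 6.
Enumerating gives 8 such elements.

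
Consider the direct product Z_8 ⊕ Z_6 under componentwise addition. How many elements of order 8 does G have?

8

An element (a,b) has order lcm(ord(a), ord(b)); count pairs with lcm equal to 8.
Enumerating gives 8 such elements.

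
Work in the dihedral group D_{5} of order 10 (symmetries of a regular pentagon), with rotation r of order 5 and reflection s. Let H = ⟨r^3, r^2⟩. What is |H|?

|⟨r^3⟩| = 5 and |⟨r^2⟩| = 5, so |H| is a multiple of lcm(5, 5) = 5 and divides |G| = 10.
Closing under the operation: H = {e, r, r^2, r^3, r^4}, so |H| = 5.

5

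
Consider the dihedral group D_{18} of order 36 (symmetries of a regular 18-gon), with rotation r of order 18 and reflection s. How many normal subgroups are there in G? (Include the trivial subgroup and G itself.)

9

G has 45 subgroups. Checking conjugation-invariance by order — order 1: 1/1 normal; order 2: 1/19 normal; order 3: 1/1 normal; order 4: 0/9 normal; order 6: 1/7 normal; order 9: 1/1 normal; order 12: 0/3 normal; order 18: 3/3 normal; order 36: 1/1 normal.
Total normal subgroups: 9.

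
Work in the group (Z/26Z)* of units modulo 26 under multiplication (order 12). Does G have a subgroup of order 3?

Yes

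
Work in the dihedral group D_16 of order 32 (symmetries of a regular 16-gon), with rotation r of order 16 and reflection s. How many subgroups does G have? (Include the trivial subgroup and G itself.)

|G| = 32, so by Lagrange every subgroup order divides 32. Divisors: 1, 2, 4, 8, 16, 32.
Subgroups by order — order 1: 1; order 2: 17; order 4: 9; order 8: 5; order 16: 3; order 32: 1.
Total: 1 + 17 + 9 + 5 + 3 + 1 = 36.

36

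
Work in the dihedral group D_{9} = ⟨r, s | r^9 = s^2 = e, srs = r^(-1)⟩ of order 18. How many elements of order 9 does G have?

The elements of order 9 are: r, r^2, r^4, r^5, r^7, r^8.
That's 6.

6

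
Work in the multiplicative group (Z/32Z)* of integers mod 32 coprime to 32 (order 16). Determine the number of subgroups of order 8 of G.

|G| = 16 and 8 | 16, so subgroups of order 8 are possible by Lagrange.
The subgroups of order 8 are: {1, 3, 9, 11, 17, 19, 25, 27}; {1, 5, 9, 13, 17, 21, 25, 29}; {1, 7, 9, 15, 17, 23, 25, 31}.
So G has 3 subgroups of order 8.

3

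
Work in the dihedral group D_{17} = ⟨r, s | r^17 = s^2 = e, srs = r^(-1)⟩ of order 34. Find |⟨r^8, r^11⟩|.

17

|⟨r^8⟩| = 17 and |⟨r^11⟩| = 17, so |H| is a multiple of lcm(17, 17) = 17 and divides |G| = 34.
Closing under the operation: H = {e, r, r^2, r^3, r^4, r^5, r^6, r^7, r^8, r^9, r^10, r^11, r^12, r^13, r^14, r^15, r^16}, so |H| = 17.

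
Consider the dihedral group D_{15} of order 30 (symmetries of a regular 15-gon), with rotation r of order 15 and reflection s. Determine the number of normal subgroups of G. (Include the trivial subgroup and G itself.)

5

G has 28 subgroups. Checking conjugation-invariance by order — order 1: 1/1 normal; order 2: 0/15 normal; order 3: 1/1 normal; order 5: 1/1 normal; order 6: 0/5 normal; order 10: 0/3 normal; order 15: 1/1 normal; order 30: 1/1 normal.
Total normal subgroups: 5.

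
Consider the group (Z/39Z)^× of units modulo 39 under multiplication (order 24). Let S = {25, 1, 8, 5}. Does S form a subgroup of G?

|S| = 4 divides |G| = 24, consistent with Lagrange.
S contains the identity, every element's inverse is in S, and S is closed under ·: it is a subgroup.
In fact S = ⟨8⟩.

Yes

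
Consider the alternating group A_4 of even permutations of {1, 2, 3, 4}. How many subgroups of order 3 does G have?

|G| = 12 and 3 | 12, so subgroups of order 3 are possible by Lagrange.
The subgroups of order 3 are: {e, (1 2 3), (1 3 2)}; {e, (1 2 4), (1 4 2)}; {e, (1 3 4), (1 4 3)}; {e, (2 3 4), (2 4 3)}.
So G has 4 subgroups of order 3.

4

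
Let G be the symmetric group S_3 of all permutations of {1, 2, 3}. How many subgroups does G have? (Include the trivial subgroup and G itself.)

|G| = 6, so by Lagrange every subgroup order divides 6. Divisors: 1, 2, 3, 6.
Subgroups by order — order 1: 1; order 2: 3; order 3: 1; order 6: 1.
Total: 1 + 3 + 1 + 1 = 6.

6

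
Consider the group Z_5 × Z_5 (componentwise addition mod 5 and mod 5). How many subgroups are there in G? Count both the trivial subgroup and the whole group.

|G| = 25, so by Lagrange every subgroup order divides 25. Divisors: 1, 5, 25.
Subgroups by order — order 1: 1; order 5: 6; order 25: 1.
Total: 1 + 6 + 1 = 8.

8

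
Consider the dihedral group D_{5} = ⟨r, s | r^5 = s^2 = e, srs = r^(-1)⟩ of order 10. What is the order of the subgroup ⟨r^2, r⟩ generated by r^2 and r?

|⟨r^2⟩| = 5 and |⟨r⟩| = 5, so |H| is a multiple of lcm(5, 5) = 5 and divides |G| = 10.
Closing under the operation: H = {e, r, r^2, r^3, r^4}, so |H| = 5.

5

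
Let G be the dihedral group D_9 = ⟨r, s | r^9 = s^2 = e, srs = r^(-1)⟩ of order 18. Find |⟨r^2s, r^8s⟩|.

|⟨r^2s⟩| = 2 and |⟨r^8s⟩| = 2, so |H| is a multiple of lcm(2, 2) = 2 and divides |G| = 18.
Closing under the operation: H = {e, r^3, r^6, r^2s, r^5s, r^8s}, so |H| = 6.

6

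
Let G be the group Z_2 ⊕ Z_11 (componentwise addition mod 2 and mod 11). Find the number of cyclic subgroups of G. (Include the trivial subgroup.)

A cyclic subgroup of order d is generated by each of its φ(d) elements of order d, so the cyclic subgroups of order d number (#elements of order d)/φ(d).
Cyclic subgroups by order — order 1: 1; order 2: 1; order 11: 1; order 22: 1.
Total: 4.

4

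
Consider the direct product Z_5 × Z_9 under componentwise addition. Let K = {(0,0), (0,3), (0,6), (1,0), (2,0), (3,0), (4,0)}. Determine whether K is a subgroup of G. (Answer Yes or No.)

No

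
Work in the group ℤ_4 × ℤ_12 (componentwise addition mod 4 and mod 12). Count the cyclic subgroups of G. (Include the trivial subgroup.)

Group the elements of G by the cyclic subgroup they generate; each cyclic subgroup of order d accounts for φ(d) elements.
Cyclic subgroups by order — order 1: 1; order 2: 3; order 3: 1; order 4: 6; order 6: 3; order 12: 6.
Total: 20.

20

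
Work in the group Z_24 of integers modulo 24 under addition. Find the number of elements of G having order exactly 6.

2

In a cyclic group of order 24, the number of elements of order d (for d | 24) is φ(d).
φ(6) = 2.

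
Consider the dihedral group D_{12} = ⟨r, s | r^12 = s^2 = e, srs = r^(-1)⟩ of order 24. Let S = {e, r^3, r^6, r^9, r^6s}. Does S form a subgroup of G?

No

|S| = 5 does not divide |G| = 24, so by Lagrange S is not a subgroup.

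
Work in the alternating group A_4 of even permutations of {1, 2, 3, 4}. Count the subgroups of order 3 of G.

|G| = 12 and 3 | 12, so subgroups of order 3 are possible by Lagrange.
The subgroups of order 3 are: {e, (1 2 3), (1 3 2)}; {e, (1 2 4), (1 4 2)}; {e, (1 3 4), (1 4 3)}; {e, (2 3 4), (2 4 3)}.
So G has 4 subgroups of order 3.

4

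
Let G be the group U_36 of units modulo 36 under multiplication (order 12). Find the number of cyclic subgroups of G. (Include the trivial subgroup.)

Group the elements of G by the cyclic subgroup they generate; each cyclic subgroup of order d accounts for φ(d) elements.
Cyclic subgroups by order — order 1: 1; order 2: 3; order 3: 1; order 6: 3.
Total: 8.

8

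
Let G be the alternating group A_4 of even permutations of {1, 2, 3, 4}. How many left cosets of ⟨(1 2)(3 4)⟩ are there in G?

6

|⟨(1 2)(3 4)⟩| = 2 and |G| = 12.
By Lagrange, [G : H] = |G|/|H| = 12/2 = 6.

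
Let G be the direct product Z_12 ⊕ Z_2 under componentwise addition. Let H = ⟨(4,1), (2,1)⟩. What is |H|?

|⟨(4,1)⟩| = 6 and |⟨(2,1)⟩| = 6, so |H| is a multiple of lcm(6, 6) = 6 and divides |G| = 24.
Closing under the operation: H = {(0,0), (0,1), (2,0), (2,1), (4,0), (4,1), (6,0), (6,1), (8,0), (8,1), (10,0), (10,1)}, so |H| = 12.

12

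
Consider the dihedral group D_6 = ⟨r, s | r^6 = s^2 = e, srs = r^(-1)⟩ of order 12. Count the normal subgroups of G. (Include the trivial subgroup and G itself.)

7

G has 16 subgroups. Checking conjugation-invariance by order — order 1: 1/1 normal; order 2: 1/7 normal; order 3: 1/1 normal; order 4: 0/3 normal; order 6: 3/3 normal; order 12: 1/1 normal.
Total normal subgroups: 7.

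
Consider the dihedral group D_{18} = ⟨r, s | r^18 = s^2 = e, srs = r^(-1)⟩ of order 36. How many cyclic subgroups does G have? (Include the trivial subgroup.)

24

Group the elements of G by the cyclic subgroup they generate; each cyclic subgroup of order d accounts for φ(d) elements.
Cyclic subgroups by order — order 1: 1; order 2: 19; order 3: 1; order 6: 1; order 9: 1; order 18: 1.
Total: 24.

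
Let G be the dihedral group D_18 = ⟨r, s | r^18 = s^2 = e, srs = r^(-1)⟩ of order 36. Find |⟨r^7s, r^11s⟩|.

|⟨r^7s⟩| = 2 and |⟨r^11s⟩| = 2, so |H| is a multiple of lcm(2, 2) = 2 and divides |G| = 36.
Closing under the operation: H = {e, r^2, r^4, r^6, r^8, r^10, r^12, r^14, r^16, rs, r^3s, r^5s, r^7s, r^9s, r^11s, r^13s, r^15s, r^17s}, so |H| = 18.

18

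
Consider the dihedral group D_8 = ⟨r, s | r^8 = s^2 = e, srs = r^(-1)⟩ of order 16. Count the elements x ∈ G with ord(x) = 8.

The elements of order 8 are: r, r^3, r^5, r^7.
That's 4.

4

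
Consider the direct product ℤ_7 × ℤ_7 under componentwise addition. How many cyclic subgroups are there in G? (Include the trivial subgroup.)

Group the elements of G by the cyclic subgroup they generate; each cyclic subgroup of order d accounts for φ(d) elements.
Cyclic subgroups by order — order 1: 1; order 7: 8.
Total: 9.

9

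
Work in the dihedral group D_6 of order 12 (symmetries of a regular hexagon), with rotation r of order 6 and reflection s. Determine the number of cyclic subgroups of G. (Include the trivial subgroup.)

10

A cyclic subgroup of order d is generated by each of its φ(d) elements of order d, so the cyclic subgroups of order d number (#elements of order d)/φ(d).
Cyclic subgroups by order — order 1: 1; order 2: 7; order 3: 1; order 6: 1.
Total: 10.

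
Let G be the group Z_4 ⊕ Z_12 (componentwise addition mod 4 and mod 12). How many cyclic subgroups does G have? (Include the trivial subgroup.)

Group the elements of G by the cyclic subgroup they generate; each cyclic subgroup of order d accounts for φ(d) elements.
Cyclic subgroups by order — order 1: 1; order 2: 3; order 3: 1; order 4: 6; order 6: 3; order 12: 6.
Total: 20.

20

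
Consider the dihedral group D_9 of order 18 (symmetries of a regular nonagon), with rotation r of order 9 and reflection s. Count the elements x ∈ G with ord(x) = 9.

6

The elements of order 9 are: r, r^2, r^4, r^5, r^7, r^8.
That's 6.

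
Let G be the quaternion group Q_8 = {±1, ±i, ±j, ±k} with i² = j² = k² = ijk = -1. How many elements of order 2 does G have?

1

The elements of order 2 are: -1.
That's 1.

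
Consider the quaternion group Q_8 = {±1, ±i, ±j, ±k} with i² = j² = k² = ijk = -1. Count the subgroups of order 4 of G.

|G| = 8 and 4 | 8, so subgroups of order 4 are possible by Lagrange.
The subgroups of order 4 are: {1, -1, i, -i}; {1, -1, j, -j}; {1, -1, k, -k}.
So G has 3 subgroups of order 4.

3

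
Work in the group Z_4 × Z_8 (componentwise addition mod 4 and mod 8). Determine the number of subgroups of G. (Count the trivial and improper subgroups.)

|G| = 32, so by Lagrange every subgroup order divides 32. Divisors: 1, 2, 4, 8, 16, 32.
Subgroups by order — order 1: 1; order 2: 3; order 4: 7; order 8: 7; order 16: 3; order 32: 1.
Total: 1 + 3 + 7 + 7 + 3 + 1 = 22.

22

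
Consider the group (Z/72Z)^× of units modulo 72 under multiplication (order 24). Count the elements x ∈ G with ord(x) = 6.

Enumerating element orders in G gives 14 elements of order 6.

14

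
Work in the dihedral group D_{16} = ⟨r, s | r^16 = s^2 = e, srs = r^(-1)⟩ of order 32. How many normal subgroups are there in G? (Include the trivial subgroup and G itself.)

8

G has 36 subgroups. Checking conjugation-invariance by order — order 1: 1/1 normal; order 2: 1/17 normal; order 4: 1/9 normal; order 8: 1/5 normal; order 16: 3/3 normal; order 32: 1/1 normal.
Total normal subgroups: 8.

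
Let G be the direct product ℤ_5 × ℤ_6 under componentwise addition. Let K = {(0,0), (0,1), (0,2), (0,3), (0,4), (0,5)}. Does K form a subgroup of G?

Yes

|K| = 6 divides |G| = 30, consistent with Lagrange.
K contains the identity, every element's inverse is in K, and K is closed under +: it is a subgroup.
In fact K = ⟨(0,1)⟩.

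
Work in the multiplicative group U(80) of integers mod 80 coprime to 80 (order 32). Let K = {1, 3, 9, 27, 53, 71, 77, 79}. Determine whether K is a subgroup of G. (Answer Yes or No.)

Yes

|K| = 8 divides |G| = 32, consistent with Lagrange.
K contains the identity, every element's inverse is in K, and K is closed under ·: it is a subgroup.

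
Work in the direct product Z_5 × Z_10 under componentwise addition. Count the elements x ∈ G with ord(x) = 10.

24

An element (a,b) has order lcm(ord(a), ord(b)); count pairs with lcm equal to 10.
Enumerating gives 24 such elements.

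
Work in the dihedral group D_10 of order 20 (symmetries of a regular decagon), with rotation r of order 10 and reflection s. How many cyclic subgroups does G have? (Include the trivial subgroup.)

14

A cyclic subgroup of order d is generated by each of its φ(d) elements of order d, so the cyclic subgroups of order d number (#elements of order d)/φ(d).
Cyclic subgroups by order — order 1: 1; order 2: 11; order 5: 1; order 10: 1.
Total: 14.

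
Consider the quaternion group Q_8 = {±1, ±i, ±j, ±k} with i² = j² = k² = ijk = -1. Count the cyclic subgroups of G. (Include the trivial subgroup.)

5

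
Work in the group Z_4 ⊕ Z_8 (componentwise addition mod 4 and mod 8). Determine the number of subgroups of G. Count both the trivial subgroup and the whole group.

|G| = 32, so by Lagrange every subgroup order divides 32. Divisors: 1, 2, 4, 8, 16, 32.
Subgroups by order — order 1: 1; order 2: 3; order 4: 7; order 8: 7; order 16: 3; order 32: 1.
Total: 1 + 3 + 7 + 7 + 3 + 1 = 22.

22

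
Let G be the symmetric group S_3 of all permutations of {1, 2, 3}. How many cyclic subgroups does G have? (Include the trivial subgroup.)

Each element a generates a cyclic subgroup ⟨a⟩; distinct elements may generate the same one (a cyclic group of order d has φ(d) generators).
Cyclic subgroups by order — order 1: 1; order 2: 3; order 3: 1.
Total: 5.

5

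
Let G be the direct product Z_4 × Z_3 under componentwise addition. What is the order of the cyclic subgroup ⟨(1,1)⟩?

12

The order of (1,1) in Z_4 × Z_3 is lcm(ord(1) in Z_4, ord(1) in Z_3).
ord(1) = 4 and ord(1) = 3, so |⟨(1,1)⟩| = lcm(4, 3) = 12.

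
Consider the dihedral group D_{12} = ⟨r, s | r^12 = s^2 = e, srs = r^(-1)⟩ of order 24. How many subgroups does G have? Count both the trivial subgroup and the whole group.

|G| = 24, so by Lagrange every subgroup order divides 24. Divisors: 1, 2, 3, 4, 6, 8, 12, 24.
Subgroups by order — order 1: 1; order 2: 13; order 3: 1; order 4: 7; order 6: 5; order 8: 3; order 12: 3; order 24: 1.
Total: 1 + 13 + 1 + 7 + 5 + 3 + 3 + 1 = 34.

34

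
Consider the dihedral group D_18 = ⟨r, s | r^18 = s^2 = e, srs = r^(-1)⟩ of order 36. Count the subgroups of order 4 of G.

9

|G| = 36 and 4 | 36, so subgroups of order 4 are possible by Lagrange.
The subgroups of order 4 are: {e, r^9, rs, r^10s}; {e, r^9, r^2s, r^11s}; {e, r^9, r^3s, r^12s}; {e, r^9, r^4s, r^13s}; … (9 in all).
So G has 9 subgroups of order 4.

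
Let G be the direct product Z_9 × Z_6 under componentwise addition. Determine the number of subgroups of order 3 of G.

4

|G| = 54 and 3 | 54, so subgroups of order 3 are possible by Lagrange.
The subgroups of order 3 are: {(0,0), (0,2), (0,4)}; {(0,0), (3,0), (6,0)}; {(0,0), (3,2), (6,4)}; {(0,0), (3,4), (6,2)}.
So G has 4 subgroups of order 3.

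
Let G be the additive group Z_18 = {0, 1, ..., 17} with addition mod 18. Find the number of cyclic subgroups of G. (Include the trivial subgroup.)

6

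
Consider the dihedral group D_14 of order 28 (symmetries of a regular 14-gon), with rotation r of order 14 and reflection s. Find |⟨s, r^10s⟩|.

14

|⟨s⟩| = 2 and |⟨r^10s⟩| = 2, so |H| is a multiple of lcm(2, 2) = 2 and divides |G| = 28.
Closing under the operation: H = {e, r^2, r^4, r^6, r^8, r^10, r^12, s, r^2s, r^4s, r^6s, r^8s, r^10s, r^12s}, so |H| = 14.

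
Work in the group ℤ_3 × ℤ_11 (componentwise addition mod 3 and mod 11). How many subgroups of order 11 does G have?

|G| = 33 and 11 | 33, so subgroups of order 11 are possible by Lagrange.
The subgroups of order 11 are: {(0,0), (0,1), (0,2), (0,3), (0,4), (0,5), (0,6), (0,7), (0,8), (0,9), (0,10)}.
So G has 1 subgroup of order 11.

1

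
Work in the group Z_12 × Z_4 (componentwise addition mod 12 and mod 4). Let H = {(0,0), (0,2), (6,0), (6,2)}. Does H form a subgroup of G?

|H| = 4 divides |G| = 48, consistent with Lagrange.
H contains the identity, every element's inverse is in H, and H is closed under +: it is a subgroup.

Yes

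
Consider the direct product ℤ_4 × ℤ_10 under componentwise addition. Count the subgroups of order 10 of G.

|G| = 40 and 10 | 40, so subgroups of order 10 are possible by Lagrange.
The subgroups of order 10 are: {(0,0), (0,1), (0,2), (0,3), (0,4), (0,5), (0,6), (0,7), (0,8), (0,9)}; {(0,0), (0,2), (0,4), (0,6), (0,8), (2,0), (2,2), (2,4), (2,6), (2,8)}; {(0,0), (0,2), (0,4), (0,6), (0,8), (2,1), (2,3), (2,5), (2,7), (2,9)}.
So G has 3 subgroups of order 10.

3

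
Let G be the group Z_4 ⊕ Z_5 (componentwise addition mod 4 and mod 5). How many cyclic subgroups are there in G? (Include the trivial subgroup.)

Group the elements of G by the cyclic subgroup they generate; each cyclic subgroup of order d accounts for φ(d) elements.
Cyclic subgroups by order — order 1: 1; order 2: 1; order 4: 1; order 5: 1; order 10: 1; order 20: 1.
Total: 6.

6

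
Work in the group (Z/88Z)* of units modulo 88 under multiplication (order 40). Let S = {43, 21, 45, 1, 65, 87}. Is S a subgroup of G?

No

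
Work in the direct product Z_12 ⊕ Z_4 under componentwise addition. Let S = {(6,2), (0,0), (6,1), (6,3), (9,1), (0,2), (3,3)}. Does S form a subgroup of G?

|S| = 7 does not divide |G| = 48, so by Lagrange S is not a subgroup.

No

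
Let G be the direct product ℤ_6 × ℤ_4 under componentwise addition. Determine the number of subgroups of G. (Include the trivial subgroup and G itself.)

16

|G| = 24, so by Lagrange every subgroup order divides 24. Divisors: 1, 2, 3, 4, 6, 8, 12, 24.
Subgroups by order — order 1: 1; order 2: 3; order 3: 1; order 4: 3; order 6: 3; order 8: 1; order 12: 3; order 24: 1.
Total: 1 + 3 + 1 + 3 + 3 + 1 + 3 + 1 = 16.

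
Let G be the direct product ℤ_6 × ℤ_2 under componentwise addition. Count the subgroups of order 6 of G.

3

|G| = 12 and 6 | 12, so subgroups of order 6 are possible by Lagrange.
The subgroups of order 6 are: {(0,0), (0,1), (2,0), (2,1), (4,0), (4,1)}; {(0,0), (1,0), (2,0), (3,0), (4,0), (5,0)}; {(0,0), (1,1), (2,0), (3,1), (4,0), (5,1)}.
So G has 3 subgroups of order 6.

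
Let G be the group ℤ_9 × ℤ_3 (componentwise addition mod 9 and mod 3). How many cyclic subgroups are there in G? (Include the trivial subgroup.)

Group the elements of G by the cyclic subgroup they generate; each cyclic subgroup of order d accounts for φ(d) elements.
Cyclic subgroups by order — order 1: 1; order 3: 4; order 9: 3.
Total: 8.

8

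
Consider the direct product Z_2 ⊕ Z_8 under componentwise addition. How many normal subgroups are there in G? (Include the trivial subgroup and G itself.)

11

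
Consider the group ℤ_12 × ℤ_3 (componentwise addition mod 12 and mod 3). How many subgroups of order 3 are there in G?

4

|G| = 36 and 3 | 36, so subgroups of order 3 are possible by Lagrange.
The subgroups of order 3 are: {(0,0), (0,1), (0,2)}; {(0,0), (4,0), (8,0)}; {(0,0), (4,1), (8,2)}; {(0,0), (4,2), (8,1)}.
So G has 4 subgroups of order 3.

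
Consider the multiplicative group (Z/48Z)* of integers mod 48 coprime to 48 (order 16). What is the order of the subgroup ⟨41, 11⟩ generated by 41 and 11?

|⟨41⟩| = 2 and |⟨11⟩| = 4, so |H| is a multiple of lcm(2, 4) = 4 and divides |G| = 16.
Closing under the operation: H = {1, 11, 17, 19, 25, 35, 41, 43}, so |H| = 8.

8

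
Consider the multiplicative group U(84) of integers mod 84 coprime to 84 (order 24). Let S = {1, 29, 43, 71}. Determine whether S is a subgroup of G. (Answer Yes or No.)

Yes

|S| = 4 divides |G| = 24, consistent with Lagrange.
S contains the identity, every element's inverse is in S, and S is closed under ·: it is a subgroup.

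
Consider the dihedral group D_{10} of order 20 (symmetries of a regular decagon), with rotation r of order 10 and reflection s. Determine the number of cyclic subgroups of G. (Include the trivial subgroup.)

14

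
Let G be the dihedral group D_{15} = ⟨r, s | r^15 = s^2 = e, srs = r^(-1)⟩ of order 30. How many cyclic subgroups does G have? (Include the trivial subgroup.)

19

Group the elements of G by the cyclic subgroup they generate; each cyclic subgroup of order d accounts for φ(d) elements.
Cyclic subgroups by order — order 1: 1; order 2: 15; order 3: 1; order 5: 1; order 15: 1.
Total: 19.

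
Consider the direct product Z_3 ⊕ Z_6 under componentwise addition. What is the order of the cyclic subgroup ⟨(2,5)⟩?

6

The order of (2,5) in Z_3 × Z_6 is lcm(ord(2) in Z_3, ord(5) in Z_6).
ord(2) = 3 and ord(5) = 6, so |⟨(2,5)⟩| = lcm(3, 6) = 6.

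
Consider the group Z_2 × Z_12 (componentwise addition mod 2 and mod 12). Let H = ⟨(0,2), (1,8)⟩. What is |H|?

12

|⟨(0,2)⟩| = 6 and |⟨(1,8)⟩| = 6, so |H| is a multiple of lcm(6, 6) = 6 and divides |G| = 24.
Closing under the operation: H = {(0,0), (0,2), (0,4), (0,6), (0,8), (0,10), (1,0), (1,2), (1,4), (1,6), (1,8), (1,10)}, so |H| = 12.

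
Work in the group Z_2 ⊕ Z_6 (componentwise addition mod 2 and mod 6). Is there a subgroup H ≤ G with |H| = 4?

4 | 12. A subgroup of order 4 is {(0,0), (0,3), (1,0), (1,3)}.

Yes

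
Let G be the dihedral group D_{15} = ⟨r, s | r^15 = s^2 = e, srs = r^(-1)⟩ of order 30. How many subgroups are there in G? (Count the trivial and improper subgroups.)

28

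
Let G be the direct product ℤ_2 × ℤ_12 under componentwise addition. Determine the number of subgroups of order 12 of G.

3

|G| = 24 and 12 | 24, so subgroups of order 12 are possible by Lagrange.
The subgroups of order 12 are: {(0,0), (0,1), (0,2), (0,3), (0,4), (0,5), (0,6), (0,7), (0,8), (0,9), (0,10), (0,11)}; {(0,0), (0,2), (0,4), (0,6), (0,8), (0,10), (1,0), (1,2), (1,4), (1,6), (1,8), (1,10)}; {(0,0), (0,2), (0,4), (0,6), (0,8), (0,10), (1,1), (1,3), (1,5), (1,7), (1,9), (1,11)}.
So G has 3 subgroups of order 12.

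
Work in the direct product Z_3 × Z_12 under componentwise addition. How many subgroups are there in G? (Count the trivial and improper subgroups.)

18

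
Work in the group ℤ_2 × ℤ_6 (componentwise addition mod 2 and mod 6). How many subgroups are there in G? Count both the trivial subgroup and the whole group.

10

|G| = 12, so by Lagrange every subgroup order divides 12. Divisors: 1, 2, 3, 4, 6, 12.
Subgroups by order — order 1: 1; order 2: 3; order 3: 1; order 4: 1; order 6: 3; order 12: 1.
Total: 1 + 3 + 1 + 1 + 3 + 1 = 10.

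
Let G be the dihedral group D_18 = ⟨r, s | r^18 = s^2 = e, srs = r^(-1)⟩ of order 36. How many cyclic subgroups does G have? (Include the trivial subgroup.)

Each element a generates a cyclic subgroup ⟨a⟩; distinct elements may generate the same one (a cyclic group of order d has φ(d) generators).
Cyclic subgroups by order — order 1: 1; order 2: 19; order 3: 1; order 6: 1; order 9: 1; order 18: 1.
Total: 24.

24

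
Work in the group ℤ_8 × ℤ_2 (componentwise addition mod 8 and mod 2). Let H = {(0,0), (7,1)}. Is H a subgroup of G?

No

(7,1) ∈ H but its inverse (1,1) ∉ H, so H is not a subgroup.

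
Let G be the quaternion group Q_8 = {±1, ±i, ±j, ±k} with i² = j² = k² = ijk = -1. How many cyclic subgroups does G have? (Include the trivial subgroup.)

5

Group the elements of G by the cyclic subgroup they generate; each cyclic subgroup of order d accounts for φ(d) elements.
Cyclic subgroups by order — order 1: 1; order 2: 1; order 4: 3.
Total: 5.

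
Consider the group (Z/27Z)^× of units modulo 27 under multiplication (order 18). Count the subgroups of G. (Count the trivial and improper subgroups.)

|G| = 18, so by Lagrange every subgroup order divides 18. Divisors: 1, 2, 3, 6, 9, 18.
Subgroups by order — order 1: 1; order 2: 1; order 3: 1; order 6: 1; order 9: 1; order 18: 1.
Total: 1 + 1 + 1 + 1 + 1 + 1 = 6.

6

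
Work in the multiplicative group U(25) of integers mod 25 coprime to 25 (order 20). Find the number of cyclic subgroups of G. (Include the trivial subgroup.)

Group the elements of G by the cyclic subgroup they generate; each cyclic subgroup of order d accounts for φ(d) elements.
Cyclic subgroups by order — order 1: 1; order 2: 1; order 4: 1; order 5: 1; order 10: 1; order 20: 1.
Total: 6.

6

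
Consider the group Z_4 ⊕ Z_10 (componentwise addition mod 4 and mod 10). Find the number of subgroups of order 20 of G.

|G| = 40 and 20 | 40, so subgroups of order 20 are possible by Lagrange.
The subgroups of order 20 are: {(0,0), (0,1), (0,2), (0,3), (0,4), (0,5), (0,6), (0,7), (0,8), (0,9), (2,0), (2,1), (2,2), (2,3), (2,4), (2,5), (2,6), (2,7), (2,8), (2,9)}; {(0,0), (0,2), (0,4), (0,6), (0,8), (1,0), (1,2), (1,4), (1,6), (1,8), (2,0), (2,2), (2,4), (2,6), (2,8), (3,0), (3,2), (3,4), (3,6), (3,8)}; {(0,0), (0,2), (0,4), (0,6), (0,8), (1,1), (1,3), (1,5), (1,7), (1,9), (2,0), (2,2), (2,4), (2,6), (2,8), (3,1), (3,3), (3,5), (3,7), (3,9)}.
So G has 3 subgroups of order 20.

3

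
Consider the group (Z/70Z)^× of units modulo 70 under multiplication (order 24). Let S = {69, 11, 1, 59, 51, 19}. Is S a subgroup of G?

|S| = 6 divides |G| = 24, consistent with Lagrange.
S contains the identity, every element's inverse is in S, and S is closed under ·: it is a subgroup.
In fact S = ⟨19⟩.

Yes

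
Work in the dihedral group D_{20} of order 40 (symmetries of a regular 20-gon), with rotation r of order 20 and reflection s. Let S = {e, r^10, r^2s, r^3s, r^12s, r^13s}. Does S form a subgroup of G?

|S| = 6 does not divide |G| = 40, so by Lagrange S is not a subgroup.

No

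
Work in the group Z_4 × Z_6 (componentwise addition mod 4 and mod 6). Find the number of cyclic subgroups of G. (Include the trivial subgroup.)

12

A cyclic subgroup of order d is generated by each of its φ(d) elements of order d, so the cyclic subgroups of order d number (#elements of order d)/φ(d).
Cyclic subgroups by order — order 1: 1; order 2: 3; order 3: 1; order 4: 2; order 6: 3; order 12: 2.
Total: 12.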